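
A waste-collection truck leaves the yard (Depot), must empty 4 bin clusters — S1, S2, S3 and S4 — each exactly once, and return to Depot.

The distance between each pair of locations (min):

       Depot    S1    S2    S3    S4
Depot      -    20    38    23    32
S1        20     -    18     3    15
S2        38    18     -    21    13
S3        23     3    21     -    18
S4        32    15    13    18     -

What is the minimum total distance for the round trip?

Shortest round trip = 89 min.

With 4 stops there are 4!/2 = 12 distinct round trips (a route and its reverse cost the same).
Depot → S1 → S2 → S3 → S4 → Depot: 20+18+21+18+32 = 109
Depot → S1 → S2 → S4 → S3 → Depot: 20+18+13+18+23 = 92
Depot → S1 → S3 → S2 → S4 → Depot: 20+3+21+13+32 = 89
Depot → S1 → S3 → S4 → S2 → Depot: 20+3+18+13+38 = 92
Depot → S1 → S4 → S2 → S3 → Depot: 20+15+13+21+23 = 92
Depot → S1 → S4 → S3 → S2 → Depot: 20+15+18+21+38 = 112
Depot → S2 → S1 → S3 → S4 → Depot: 38+18+3+18+32 = 109
Depot → S2 → S1 → S4 → S3 → Depot: 38+18+15+18+23 = 112
Depot → S2 → S3 → S1 → S4 → Depot: 38+21+3+15+32 = 109
Depot → S2 → S4 → S1 → S3 → Depot: 38+13+15+3+23 = 92
Depot → S3 → S1 → S2 → S4 → Depot: 23+3+18+13+32 = 89
Depot → S3 → S2 → S1 → S4 → Depot: 23+21+18+15+32 = 109
The minimum is 89.
One optimal route: Depot → S1 → S3 → S2 → S4 → Depot (or its reverse).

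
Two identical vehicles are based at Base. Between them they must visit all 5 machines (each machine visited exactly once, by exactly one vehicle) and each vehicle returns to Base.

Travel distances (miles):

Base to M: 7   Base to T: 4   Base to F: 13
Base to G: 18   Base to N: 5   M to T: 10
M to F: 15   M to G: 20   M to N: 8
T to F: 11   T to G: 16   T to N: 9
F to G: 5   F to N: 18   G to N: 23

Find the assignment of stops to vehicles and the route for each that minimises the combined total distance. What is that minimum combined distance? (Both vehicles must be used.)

Minimum combined distance: 57 miles.

There are 2^4 − 1 = 15 ways to divide the 5 stops into two non-empty groups. For each, the best each vehicle can do is its own shortest tour through its group:
  {M} + {T, F, G, N}: 14 + 48 = 62
  {T} + {M, F, G, N}: 8 + 51 = 59
  {M, T} + {F, G, N}: 21 + 46 = 67
  {F} + {M, T, G, N}: 26 + 53 = 79
  {M, F} + {T, G, N}: 35 + 48 = 83
  {T, F} + {M, G, N}: 28 + 51 = 79
  … (15 splits in total)
  {M, T, F, G} + {N}: 47 + 10 = 57  ← best
Best: vehicle 1 Base → M → F → G → T → Base = 47; vehicle 2 Base → N → Base = 10; combined 57.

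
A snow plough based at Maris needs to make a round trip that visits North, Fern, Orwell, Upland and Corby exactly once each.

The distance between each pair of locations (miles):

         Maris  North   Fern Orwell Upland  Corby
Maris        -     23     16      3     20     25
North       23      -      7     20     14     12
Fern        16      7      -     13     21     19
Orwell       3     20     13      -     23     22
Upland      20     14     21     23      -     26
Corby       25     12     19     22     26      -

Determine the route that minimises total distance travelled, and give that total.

Maris-North-Fern-Orwell-Upland-Corby-Maris: 23+7+13+23+26+25 = 117
Maris-North-Fern-Orwell-Corby-Upland-Maris: 23+7+13+22+26+20 = 111
Maris-North-Fern-Upland-Orwell-Corby-Maris: 23+7+21+23+22+25 = 121
Maris-North-Fern-Upland-Corby-Orwell-Maris: 23+7+21+26+22+3 = 102
Maris-North-Fern-Corby-Orwell-Upland-Maris: 23+7+19+22+23+20 = 114
Maris-North-Fern-Corby-Upland-Orwell-Maris: 23+7+19+26+23+3 = 101
Maris-North-Orwell-Fern-Upland-Corby-Maris: 23+20+13+21+26+25 = 128
Maris-North-Orwell-Fern-Corby-Upland-Maris: 23+20+13+19+26+20 = 121
Maris-North-Orwell-Upland-Fern-Corby-Maris: 23+20+23+21+19+25 = 131
Maris-North-Orwell-Upland-Corby-Fern-Maris: 23+20+23+26+19+16 = 127
Maris-North-Orwell-Corby-Fern-Upland-Maris: 23+20+22+19+21+20 = 125
Maris-North-Orwell-Corby-Upland-Fern-Maris: 23+20+22+26+21+16 = 128
Maris-North-Upland-Fern-Orwell-Corby-Maris: 23+14+21+13+22+25 = 118
Maris-North-Upland-Fern-Corby-Orwell-Maris: 23+14+21+19+22+3 = 102
… (46 more)
Maris-Orwell-Fern-North-Corby-Upland-Maris: 3+13+7+12+26+20 = 81  ← best
The minimum is 81.
One optimal route: Maris → Orwell → Fern → North → Corby → Upland → Maris (or its reverse).

81 miles — the shortest possible round trip.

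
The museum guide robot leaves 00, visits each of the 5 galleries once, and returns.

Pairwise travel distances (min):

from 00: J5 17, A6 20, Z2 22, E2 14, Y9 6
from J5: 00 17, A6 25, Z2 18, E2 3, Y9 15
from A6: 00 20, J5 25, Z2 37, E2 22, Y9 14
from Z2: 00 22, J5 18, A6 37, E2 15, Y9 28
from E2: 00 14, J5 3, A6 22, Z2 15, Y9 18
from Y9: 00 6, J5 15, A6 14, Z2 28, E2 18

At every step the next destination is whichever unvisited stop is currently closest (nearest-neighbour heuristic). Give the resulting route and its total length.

00 → [Y9:6 / E2:14 / J5:17 / A6:20 / Z2:22] → Y9 (6)
Y9 → [A6:14 / J5:15 / E2:18 / Z2:28] → A6 (14)
A6 → [E2:22 / J5:25 / Z2:37] → E2 (22)
E2 → [J5:3 / Z2:15] → J5 (3)
J5 → [Z2:18] → Z2 (18)
Return Z2→00: 22.
Total = 6 + 14 + 22 + 3 + 18 + 22 = 85.

Nearest-neighbour total = 85 min; route 00 → Y9 → A6 → E2 → J5 → Z2 → 00.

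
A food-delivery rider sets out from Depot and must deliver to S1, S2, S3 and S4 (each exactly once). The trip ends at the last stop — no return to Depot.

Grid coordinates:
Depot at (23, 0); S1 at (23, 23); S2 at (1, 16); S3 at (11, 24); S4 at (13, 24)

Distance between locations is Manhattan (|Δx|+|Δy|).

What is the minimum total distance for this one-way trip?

There are 4! = 24 possible orderings.
Depot → S1 → S2 → S3 → S4: 23+29+18+2 = 72
Depot → S1 → S2 → S4 → S3: 23+29+20+2 = 74
Depot → S1 → S3 → S2 → S4: 23+13+18+20 = 74
Depot → S1 → S3 → S4 → S2: 23+13+2+20 = 58
Depot → S1 → S4 → S2 → S3: 23+11+20+18 = 72
Depot → S1 → S4 → S3 → S2: 23+11+2+18 = 54
Depot → S2 → S1 → S3 → S4: 38+29+13+2 = 82
Depot → S2 → S1 → S4 → S3: 38+29+11+2 = 80
Depot → S2 → S3 → S1 → S4: 38+18+13+11 = 80
Depot → S2 → S3 → S4 → S1: 38+18+2+11 = 69
Depot → S2 → S4 → S1 → S3: 38+20+11+13 = 82
Depot → S2 → S4 → S3 → S1: 38+20+2+13 = 73
Depot → S3 → S1 → S2 → S4: 36+13+29+20 = 98
Depot → S3 → S1 → S4 → S2: 36+13+11+20 = 80
… (10 more)
The minimum is 54.
One shortest path: Depot → S1 → S4 → S3 → S2.

54 — the minimum one-way total.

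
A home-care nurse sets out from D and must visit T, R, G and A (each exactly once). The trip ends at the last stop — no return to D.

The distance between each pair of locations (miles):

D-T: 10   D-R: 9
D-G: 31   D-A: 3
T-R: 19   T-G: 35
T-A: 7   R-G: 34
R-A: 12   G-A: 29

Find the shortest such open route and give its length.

Minimum one-way distance = 63 miles.

There are 4! = 24 possible orderings.
D - T - R - G - A: 10+19+34+29 = 92
D - T - R - A - G: 10+19+12+29 = 70
D - T - G - R - A: 10+35+34+12 = 91
D - T - G - A - R: 10+35+29+12 = 86
D - T - A - R - G: 10+7+12+34 = 63
D - T - A - G - R: 10+7+29+34 = 80
D - R - T - G - A: 9+19+35+29 = 92
D - R - T - A - G: 9+19+7+29 = 64
D - R - G - T - A: 9+34+35+7 = 85
D - R - G - A - T: 9+34+29+7 = 79
D - R - A - T - G: 9+12+7+35 = 63
D - R - A - G - T: 9+12+29+35 = 85
D - G - T - R - A: 31+35+19+12 = 97
D - G - T - A - R: 31+35+7+12 = 85
… (10 more)
The minimum is 63.
One shortest path: D → T → A → R → G.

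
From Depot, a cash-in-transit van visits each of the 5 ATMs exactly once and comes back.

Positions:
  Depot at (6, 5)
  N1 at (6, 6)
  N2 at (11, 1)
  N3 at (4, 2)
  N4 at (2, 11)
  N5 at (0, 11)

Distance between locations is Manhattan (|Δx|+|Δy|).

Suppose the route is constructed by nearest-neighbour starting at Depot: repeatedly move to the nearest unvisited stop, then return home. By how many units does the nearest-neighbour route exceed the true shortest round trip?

Excess over optimum: 6.

From Depot: N1=1, N3=5, N2=9, N4=10, N5=12 → choose N1 (1).
From N1: N3=6, N4=9, N2=10, N5=11 → choose N3 (6).
From N3: N2=8, N4=11, N5=13 → choose N2 (8).
From N2: N4=19, N5=21 → choose N4 (19).
From N4: N5=2 → choose N5 (2).
NN route Depot → N1 → N3 → N2 → N4 → N5 → Depot costs 48.
Optimal: Depot → N1 → N4 → N5 → N3 → N2 → Depot costs 42 (by enumerating all 60 distinct tours).
Excess = 48 − 42 = 6.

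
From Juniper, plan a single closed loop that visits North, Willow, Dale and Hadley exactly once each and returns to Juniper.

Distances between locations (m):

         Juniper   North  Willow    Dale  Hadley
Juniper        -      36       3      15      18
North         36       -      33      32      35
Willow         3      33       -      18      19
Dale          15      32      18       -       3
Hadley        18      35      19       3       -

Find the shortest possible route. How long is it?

Juniper - North - Willow - Dale - Hadley - Juniper: 36+33+18+3+18 = 108
Juniper - North - Willow - Hadley - Dale - Juniper: 36+33+19+3+15 = 106
Juniper - North - Dale - Willow - Hadley - Juniper: 36+32+18+19+18 = 123
Juniper - North - Dale - Hadley - Willow - Juniper: 36+32+3+19+3 = 93
Juniper - North - Hadley - Willow - Dale - Juniper: 36+35+19+18+15 = 123
Juniper - North - Hadley - Dale - Willow - Juniper: 36+35+3+18+3 = 95
Juniper - Willow - North - Dale - Hadley - Juniper: 3+33+32+3+18 = 89
Juniper - Willow - North - Hadley - Dale - Juniper: 3+33+35+3+15 = 89
Juniper - Willow - Dale - North - Hadley - Juniper: 3+18+32+35+18 = 106
Juniper - Willow - Hadley - North - Dale - Juniper: 3+19+35+32+15 = 104
Juniper - Dale - North - Willow - Hadley - Juniper: 15+32+33+19+18 = 117
Juniper - Dale - Willow - North - Hadley - Juniper: 15+18+33+35+18 = 119
The minimum is 89.
One optimal route: Juniper → Willow → North → Dale → Hadley → Juniper (or its reverse).

Shortest round trip = 89 m.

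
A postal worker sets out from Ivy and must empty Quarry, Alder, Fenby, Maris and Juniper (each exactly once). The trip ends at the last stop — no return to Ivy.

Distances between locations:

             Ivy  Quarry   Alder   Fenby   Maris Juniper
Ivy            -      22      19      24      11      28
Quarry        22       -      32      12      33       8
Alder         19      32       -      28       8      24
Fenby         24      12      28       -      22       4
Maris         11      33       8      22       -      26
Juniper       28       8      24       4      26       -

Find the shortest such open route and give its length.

Shortest open route: 59.

There are 5! = 120 possible orderings.
Ivy→Quarry→Alder→Fenby→Maris→Juniper: 22+32+28+22+26 = 130
Ivy→Quarry→Alder→Fenby→Juniper→Maris: 22+32+28+4+26 = 112
Ivy→Quarry→Alder→Maris→Fenby→Juniper: 22+32+8+22+4 = 88
Ivy→Quarry→Alder→Maris→Juniper→Fenby: 22+32+8+26+4 = 92
Ivy→Quarry→Alder→Juniper→Fenby→Maris: 22+32+24+4+22 = 104
Ivy→Quarry→Alder→Juniper→Maris→Fenby: 22+32+24+26+22 = 126
Ivy→Quarry→Fenby→Alder→Maris→Juniper: 22+12+28+8+26 = 96
Ivy→Quarry→Fenby→Alder→Juniper→Maris: 22+12+28+24+26 = 112
Ivy→Quarry→Fenby→Maris→Alder→Juniper: 22+12+22+8+24 = 88
Ivy→Quarry→Fenby→Maris→Juniper→Alder: 22+12+22+26+24 = 106
Ivy→Quarry→Fenby→Juniper→Alder→Maris: 22+12+4+24+8 = 70
Ivy→Quarry→Fenby→Juniper→Maris→Alder: 22+12+4+26+8 = 72
Ivy→Quarry→Maris→Alder→Fenby→Juniper: 22+33+8+28+4 = 95
Ivy→Quarry→Maris→Alder→Juniper→Fenby: 22+33+8+24+4 = 91
… (106 more)
Ivy→Maris→Alder→Fenby→Juniper→Quarry: 11+8+28+4+8 = 59  ← best
The minimum is 59.
One shortest path: Ivy → Maris → Alder → Fenby → Juniper → Quarry.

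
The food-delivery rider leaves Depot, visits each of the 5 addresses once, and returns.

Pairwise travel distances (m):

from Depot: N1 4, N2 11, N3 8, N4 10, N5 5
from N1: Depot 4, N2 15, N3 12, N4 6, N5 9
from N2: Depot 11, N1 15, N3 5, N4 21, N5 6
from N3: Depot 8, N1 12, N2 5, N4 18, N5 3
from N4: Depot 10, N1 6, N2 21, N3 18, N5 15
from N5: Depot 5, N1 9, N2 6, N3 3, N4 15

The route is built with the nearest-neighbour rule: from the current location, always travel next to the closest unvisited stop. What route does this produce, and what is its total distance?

Nearest-neighbour total = 44 m; route Depot → N1 → N4 → N5 → N3 → N2 → Depot.

At Depot the remaining stops are N1 4, N5 5, N3 8, N4 10, N2 11; go to N1.
At N1 the remaining stops are N4 6, N5 9, N3 12, N2 15; go to N4.
At N4 the remaining stops are N5 15, N3 18, N2 21; go to N5.
At N5 the remaining stops are N3 3, N2 6; go to N3.
At N3 the remaining stops are N2 5; go to N2.
Return N2→Depot: 11.
Total = 4 + 6 + 15 + 3 + 5 + 11 = 44.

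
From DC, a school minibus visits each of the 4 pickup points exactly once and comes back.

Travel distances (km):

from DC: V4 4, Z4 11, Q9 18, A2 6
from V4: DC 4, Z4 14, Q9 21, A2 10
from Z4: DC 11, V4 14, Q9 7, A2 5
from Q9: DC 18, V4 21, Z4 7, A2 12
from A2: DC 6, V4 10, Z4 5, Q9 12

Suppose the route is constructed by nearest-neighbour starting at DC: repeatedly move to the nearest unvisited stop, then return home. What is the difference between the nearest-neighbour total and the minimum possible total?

The nearest-neighbour route is 1 km longer than optimal.

From DC: V4=4, A2=6, Z4=11, Q9=18 → choose V4 (4).
From V4: A2=10, Z4=14, Q9=21 → choose A2 (10).
From A2: Z4=5, Q9=12 → choose Z4 (5).
From Z4: Q9=7 → choose Q9 (7).
NN route DC → V4 → A2 → Z4 → Q9 → DC costs 44.
Optimal: DC → V4 → Z4 → Q9 → A2 → DC costs 43 (by enumerating all 12 distinct tours).
Excess = 44 − 43 = 1.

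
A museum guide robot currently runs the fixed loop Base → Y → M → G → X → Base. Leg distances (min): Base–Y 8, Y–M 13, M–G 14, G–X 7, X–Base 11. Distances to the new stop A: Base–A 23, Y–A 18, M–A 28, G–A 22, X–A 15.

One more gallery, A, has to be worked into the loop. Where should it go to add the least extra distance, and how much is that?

Insertion cost between consecutive stops i–j is d(i,A) + d(A,j) − d(i,j):
  between Base and Y: 23 + 18 − 8 = 33
  between Y and M: 18 + 28 − 13 = 33
  between M and G: 28 + 22 − 14 = 36
  between G and X: 22 + 15 − 7 = 30
  between X and Base: 15 + 23 − 11 = 27
Cheapest insertion is between X and Base, adding 27.
New total = 53 + 27 = 80.

Adding 27 min by placing A on the X–Base leg.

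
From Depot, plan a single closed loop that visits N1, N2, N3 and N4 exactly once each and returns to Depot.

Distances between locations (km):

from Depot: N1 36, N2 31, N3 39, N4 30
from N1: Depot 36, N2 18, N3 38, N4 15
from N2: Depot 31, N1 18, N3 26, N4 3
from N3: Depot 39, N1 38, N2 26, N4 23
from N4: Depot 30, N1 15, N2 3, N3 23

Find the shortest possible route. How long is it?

119 km — the shortest possible round trip.

With 4 stops there are 4!/2 = 12 distinct round trips (a route and its reverse cost the same).
Depot → N1 → N2 → N3 → N4 → Depot: 36+18+26+23+30 = 133
Depot → N1 → N2 → N4 → N3 → Depot: 36+18+3+23+39 = 119
Depot → N1 → N3 → N2 → N4 → Depot: 36+38+26+3+30 = 133
Depot → N1 → N3 → N4 → N2 → Depot: 36+38+23+3+31 = 131
Depot → N1 → N4 → N2 → N3 → Depot: 36+15+3+26+39 = 119
Depot → N1 → N4 → N3 → N2 → Depot: 36+15+23+26+31 = 131
Depot → N2 → N1 → N3 → N4 → Depot: 31+18+38+23+30 = 140
Depot → N2 → N1 → N4 → N3 → Depot: 31+18+15+23+39 = 126
Depot → N2 → N3 → N1 → N4 → Depot: 31+26+38+15+30 = 140
Depot → N2 → N4 → N1 → N3 → Depot: 31+3+15+38+39 = 126
Depot → N3 → N1 → N2 → N4 → Depot: 39+38+18+3+30 = 128
Depot → N3 → N2 → N1 → N4 → Depot: 39+26+18+15+30 = 128
The minimum is 119.
One optimal route: Depot → N1 → N2 → N4 → N3 → Depot (or its reverse).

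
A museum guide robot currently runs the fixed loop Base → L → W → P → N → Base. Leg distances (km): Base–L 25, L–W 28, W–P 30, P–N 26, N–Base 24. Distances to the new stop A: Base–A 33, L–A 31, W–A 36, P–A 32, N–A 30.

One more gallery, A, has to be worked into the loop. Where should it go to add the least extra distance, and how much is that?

Minimum extra distance: 36 km, inserting A between P and N.

Insertion cost between consecutive stops i–j is d(i,A) + d(A,j) − d(i,j):
  between Base and L: 33 + 31 − 25 = 39
  between L and W: 31 + 36 − 28 = 39
  between W and P: 36 + 32 − 30 = 38
  between P and N: 32 + 30 − 26 = 36
  between N and Base: 30 + 33 − 24 = 39
Cheapest insertion is between P and N, adding 36.
New total = 133 + 36 = 169.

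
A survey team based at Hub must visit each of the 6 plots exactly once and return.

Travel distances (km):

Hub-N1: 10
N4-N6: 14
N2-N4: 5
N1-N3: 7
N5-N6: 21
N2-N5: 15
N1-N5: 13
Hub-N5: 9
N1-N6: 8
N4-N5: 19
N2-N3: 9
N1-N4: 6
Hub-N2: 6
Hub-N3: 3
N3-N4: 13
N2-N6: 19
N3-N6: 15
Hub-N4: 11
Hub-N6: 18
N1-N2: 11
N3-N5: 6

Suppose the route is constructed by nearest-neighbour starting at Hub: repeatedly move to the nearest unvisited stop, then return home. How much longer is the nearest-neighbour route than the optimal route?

Hub: N3=3, N2=6, N5=9, N1=10, N4=11, N6=18 ⇒ N3
N3: N5=6, N1=7, N2=9, N4=13, N6=15 ⇒ N5
N5: N1=13, N2=15, N4=19, N6=21 ⇒ N1
N1: N4=6, N6=8, N2=11 ⇒ N4
N4: N2=5, N6=14 ⇒ N2
N2: N6=19 ⇒ N6
NN route Hub → N3 → N5 → N1 → N4 → N2 → N6 → Hub costs 70.
Optimal: Hub → N2 → N4 → N1 → N6 → N3 → N5 → Hub costs 55 (by enumerating all 360 distinct tours).
Excess = 70 − 55 = 15.

15 km longer than the optimal tour.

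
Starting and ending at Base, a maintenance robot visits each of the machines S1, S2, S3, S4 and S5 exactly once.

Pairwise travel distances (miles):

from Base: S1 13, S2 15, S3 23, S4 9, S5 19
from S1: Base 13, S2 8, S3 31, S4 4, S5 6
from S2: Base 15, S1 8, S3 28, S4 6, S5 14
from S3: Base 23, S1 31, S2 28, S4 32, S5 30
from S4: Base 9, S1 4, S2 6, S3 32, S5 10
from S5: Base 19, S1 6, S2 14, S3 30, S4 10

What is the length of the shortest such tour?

82 miles — the shortest possible round trip.

There are 60 distinct closed tours to check (reversals are equivalent).
Base-S1-S2-S3-S4-S5-Base: 13+8+28+32+10+19 = 110
Base-S1-S2-S3-S5-S4-Base: 13+8+28+30+10+9 = 98
Base-S1-S2-S4-S3-S5-Base: 13+8+6+32+30+19 = 108
Base-S1-S2-S4-S5-S3-Base: 13+8+6+10+30+23 = 90
Base-S1-S2-S5-S3-S4-Base: 13+8+14+30+32+9 = 106
Base-S1-S2-S5-S4-S3-Base: 13+8+14+10+32+23 = 100
Base-S1-S3-S2-S4-S5-Base: 13+31+28+6+10+19 = 107
Base-S1-S3-S2-S5-S4-Base: 13+31+28+14+10+9 = 105
Base-S1-S3-S4-S2-S5-Base: 13+31+32+6+14+19 = 115
Base-S1-S3-S4-S5-S2-Base: 13+31+32+10+14+15 = 115
Base-S1-S3-S5-S2-S4-Base: 13+31+30+14+6+9 = 103
Base-S1-S3-S5-S4-S2-Base: 13+31+30+10+6+15 = 105
Base-S1-S4-S2-S3-S5-Base: 13+4+6+28+30+19 = 100
Base-S1-S4-S2-S5-S3-Base: 13+4+6+14+30+23 = 90
… (46 more)
Base-S3-S5-S1-S2-S4-Base: 23+30+6+8+6+9 = 82  ← best
The minimum is 82.
One optimal route: Base → S3 → S5 → S1 → S2 → S4 → Base (or its reverse).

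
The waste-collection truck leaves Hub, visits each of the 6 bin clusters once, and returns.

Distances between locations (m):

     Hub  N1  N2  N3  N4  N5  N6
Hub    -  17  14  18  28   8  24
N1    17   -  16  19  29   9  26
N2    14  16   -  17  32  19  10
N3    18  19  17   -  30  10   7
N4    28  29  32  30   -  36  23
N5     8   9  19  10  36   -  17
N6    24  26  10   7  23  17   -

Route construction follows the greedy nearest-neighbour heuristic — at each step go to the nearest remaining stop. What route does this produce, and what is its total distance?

108 m along Hub → N5 → N1 → N2 → N6 → N3 → N4 → Hub.

Hub → [N5:8 / N2:14 / N1:17 / N3:18 / N6:24 / N4:28] → N5 (8)
N5 → [N1:9 / N3:10 / N6:17 / N2:19 / N4:36] → N1 (9)
N1 → [N2:16 / N3:19 / N6:26 / N4:29] → N2 (16)
N2 → [N6:10 / N3:17 / N4:32] → N6 (10)
N6 → [N3:7 / N4:23] → N3 (7)
N3 → [N4:30] → N4 (30)
Return N4→Hub: 28.
Total = 8 + 9 + 16 + 10 + 7 + 30 + 28 = 108.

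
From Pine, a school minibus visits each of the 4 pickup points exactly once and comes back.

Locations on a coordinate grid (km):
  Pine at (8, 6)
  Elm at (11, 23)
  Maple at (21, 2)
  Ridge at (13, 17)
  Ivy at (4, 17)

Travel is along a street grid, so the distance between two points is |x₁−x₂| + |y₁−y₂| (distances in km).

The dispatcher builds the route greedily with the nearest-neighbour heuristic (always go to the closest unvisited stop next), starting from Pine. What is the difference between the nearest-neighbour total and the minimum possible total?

The nearest-neighbour route is 4 km longer than optimal.

From Pine: Ivy=15, Ridge=16, Maple=17, Elm=20 → choose Ivy (15).
From Ivy: Ridge=9, Elm=13, Maple=32 → choose Ridge (9).
From Ridge: Elm=8, Maple=23 → choose Elm (8).
From Elm: Maple=31 → choose Maple (31).
NN route Pine → Ivy → Ridge → Elm → Maple → Pine costs 80.
Optimal: Pine → Maple → Ridge → Elm → Ivy → Pine costs 76 (by enumerating all 12 distinct tours).
Excess = 80 − 76 = 4.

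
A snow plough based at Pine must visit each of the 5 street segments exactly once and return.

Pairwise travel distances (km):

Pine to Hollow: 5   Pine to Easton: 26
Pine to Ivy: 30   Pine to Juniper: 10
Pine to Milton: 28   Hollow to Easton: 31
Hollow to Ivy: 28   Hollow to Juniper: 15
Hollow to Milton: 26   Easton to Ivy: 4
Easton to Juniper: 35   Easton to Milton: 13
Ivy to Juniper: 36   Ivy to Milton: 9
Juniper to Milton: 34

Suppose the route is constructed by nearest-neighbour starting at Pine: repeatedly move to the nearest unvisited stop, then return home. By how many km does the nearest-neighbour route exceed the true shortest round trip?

From Pine: Hollow=5, Juniper=10, Easton=26, Milton=28, Ivy=30 → choose Hollow (5).
From Hollow: Juniper=15, Milton=26, Ivy=28, Easton=31 → choose Juniper (15).
From Juniper: Milton=34, Easton=35, Ivy=36 → choose Milton (34).
From Milton: Ivy=9, Easton=13 → choose Ivy (9).
From Ivy: Easton=4 → choose Easton (4).
NN route Pine → Hollow → Juniper → Milton → Ivy → Easton → Pine costs 93.
Optimal: Pine → Hollow → Milton → Ivy → Easton → Juniper → Pine costs 89 (by enumerating all 60 distinct tours).
Excess = 93 − 89 = 4.

Excess over optimum: 4 km.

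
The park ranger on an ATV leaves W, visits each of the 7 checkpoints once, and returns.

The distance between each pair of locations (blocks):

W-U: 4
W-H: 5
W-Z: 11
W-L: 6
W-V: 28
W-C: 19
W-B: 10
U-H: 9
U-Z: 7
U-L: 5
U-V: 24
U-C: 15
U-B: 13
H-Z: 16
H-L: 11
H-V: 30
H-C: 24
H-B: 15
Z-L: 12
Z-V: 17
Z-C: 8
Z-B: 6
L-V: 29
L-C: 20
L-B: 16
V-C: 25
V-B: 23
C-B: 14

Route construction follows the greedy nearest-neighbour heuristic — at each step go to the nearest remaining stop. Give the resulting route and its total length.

Total distance 102 blocks via the nearest-neighbour route W → U → L → H → B → Z → C → V → W.

From W: distances to unvisited — U=4, H=5, L=6, B=10, Z=11, C=19, V=28. Nearest is U (4).
From U: distances to unvisited — L=5, Z=7, H=9, B=13, C=15, V=24. Nearest is L (5).
From L: distances to unvisited — H=11, Z=12, B=16, C=20, V=29. Nearest is H (11).
From H: distances to unvisited — B=15, Z=16, C=24, V=30. Nearest is B (15).
From B: distances to unvisited — Z=6, C=14, V=23. Nearest is Z (6).
From Z: distances to unvisited — C=8, V=17. Nearest is C (8).
From C: distances to unvisited — V=25. Nearest is V (25).
Return V→W: 28.
Total = 4 + 5 + 11 + 15 + 6 + 8 + 25 + 28 = 102.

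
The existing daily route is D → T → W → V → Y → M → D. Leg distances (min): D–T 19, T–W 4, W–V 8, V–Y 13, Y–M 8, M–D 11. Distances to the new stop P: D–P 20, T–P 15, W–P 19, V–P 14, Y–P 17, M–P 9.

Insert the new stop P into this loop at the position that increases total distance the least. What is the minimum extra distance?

Adding 16 min by placing P on the D–T leg.

Insertion cost between consecutive stops i–j is d(i,P) + d(P,j) − d(i,j):
  between D and T: 20 + 15 − 19 = 16
  between T and W: 15 + 19 − 4 = 30
  between W and V: 19 + 14 − 8 = 25
  between V and Y: 14 + 17 − 13 = 18
  between Y and M: 17 + 9 − 8 = 18
  between M and D: 9 + 20 − 11 = 18
Cheapest insertion is between D and T, adding 16.
New total = 63 + 16 = 79.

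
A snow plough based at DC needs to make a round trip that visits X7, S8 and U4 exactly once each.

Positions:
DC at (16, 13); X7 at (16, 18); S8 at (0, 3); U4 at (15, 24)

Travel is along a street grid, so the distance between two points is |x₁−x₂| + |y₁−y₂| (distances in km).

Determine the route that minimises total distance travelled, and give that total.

Shortest round trip = 74 km.

There are 3 distinct closed tours to check (reversals are equivalent).
DC→X7→S8→U4→DC: 5+31+36+12 = 84
DC→X7→U4→S8→DC: 5+7+36+26 = 74
DC→S8→X7→U4→DC: 26+31+7+12 = 76
The minimum is 74.
One optimal route: DC → X7 → U4 → S8 → DC (or its reverse).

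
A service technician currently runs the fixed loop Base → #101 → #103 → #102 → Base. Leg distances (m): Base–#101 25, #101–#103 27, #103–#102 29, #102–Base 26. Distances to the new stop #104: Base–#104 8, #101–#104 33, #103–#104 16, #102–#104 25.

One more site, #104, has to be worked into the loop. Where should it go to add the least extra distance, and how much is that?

Adding 7 m by placing #104 on the #102–Base leg.

Insertion cost between consecutive stops i–j is d(i,#104) + d(#104,j) − d(i,j):
  between Base and #101: 8 + 33 − 25 = 16
  between #101 and #103: 33 + 16 − 27 = 22
  between #103 and #102: 16 + 25 − 29 = 12
  between #102 and Base: 25 + 8 − 26 = 7
Cheapest insertion is between #102 and Base, adding 7.
New total = 107 + 7 = 114.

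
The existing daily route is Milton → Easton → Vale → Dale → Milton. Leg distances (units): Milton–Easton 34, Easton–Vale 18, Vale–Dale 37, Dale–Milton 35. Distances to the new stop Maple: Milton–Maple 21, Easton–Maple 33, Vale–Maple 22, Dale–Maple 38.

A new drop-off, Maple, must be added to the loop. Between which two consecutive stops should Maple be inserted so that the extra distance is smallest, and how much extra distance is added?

Insertion cost between consecutive stops i–j is d(i,Maple) + d(Maple,j) − d(i,j):
  between Milton and Easton: 21 + 33 − 34 = 20
  between Easton and Vale: 33 + 22 − 18 = 37
  between Vale and Dale: 22 + 38 − 37 = 23
  between Dale and Milton: 38 + 21 − 35 = 24
Cheapest insertion is between Milton and Easton, adding 20.
New total = 124 + 20 = 144.

Minimum extra distance: 20, inserting Maple between Milton and Easton.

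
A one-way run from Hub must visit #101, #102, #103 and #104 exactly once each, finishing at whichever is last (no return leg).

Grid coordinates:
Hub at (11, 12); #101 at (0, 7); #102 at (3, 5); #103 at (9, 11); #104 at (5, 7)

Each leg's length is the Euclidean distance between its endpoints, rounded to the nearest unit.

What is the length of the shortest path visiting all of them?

There are 4! = 24 possible orderings.
Hub→#101→#102→#103→#104: 12+4+8+6 = 30
Hub→#101→#102→#104→#103: 12+4+3+6 = 25
Hub→#101→#103→#102→#104: 12+10+8+3 = 33
Hub→#101→#103→#104→#102: 12+10+6+3 = 31
Hub→#101→#104→#102→#103: 12+5+3+8 = 28
Hub→#101→#104→#103→#102: 12+5+6+8 = 31
Hub→#102→#101→#103→#104: 11+4+10+6 = 31
Hub→#102→#101→#104→#103: 11+4+5+6 = 26
Hub→#102→#103→#101→#104: 11+8+10+5 = 34
Hub→#102→#103→#104→#101: 11+8+6+5 = 30
Hub→#102→#104→#101→#103: 11+3+5+10 = 29
Hub→#102→#104→#103→#101: 11+3+6+10 = 30
Hub→#103→#101→#102→#104: 2+10+4+3 = 19
Hub→#103→#101→#104→#102: 2+10+5+3 = 20
… (10 more)
Hub→#103→#104→#102→#101: 2+6+3+4 = 15  ← best
The minimum is 15.
One shortest path: Hub → #103 → #104 → #102 → #101.

Shortest open route: 15.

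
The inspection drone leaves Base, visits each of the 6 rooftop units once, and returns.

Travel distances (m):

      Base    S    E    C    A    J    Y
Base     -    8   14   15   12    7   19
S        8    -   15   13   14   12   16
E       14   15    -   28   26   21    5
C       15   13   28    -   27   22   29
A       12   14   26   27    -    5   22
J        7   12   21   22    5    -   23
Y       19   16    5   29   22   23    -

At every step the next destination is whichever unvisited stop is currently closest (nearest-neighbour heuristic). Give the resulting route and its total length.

From Base: distances to unvisited — J=7, S=8, A=12, E=14, C=15, Y=19. Nearest is J (7).
From J: distances to unvisited — A=5, S=12, E=21, C=22, Y=23. Nearest is A (5).
From A: distances to unvisited — S=14, Y=22, E=26, C=27. Nearest is S (14).
From S: distances to unvisited — C=13, E=15, Y=16. Nearest is C (13).
From C: distances to unvisited — E=28, Y=29. Nearest is E (28).
From E: distances to unvisited — Y=5. Nearest is Y (5).
Return Y→Base: 19.
Total = 7 + 5 + 14 + 13 + 28 + 5 + 19 = 91.

91 m along Base → J → A → S → C → E → Y → Base.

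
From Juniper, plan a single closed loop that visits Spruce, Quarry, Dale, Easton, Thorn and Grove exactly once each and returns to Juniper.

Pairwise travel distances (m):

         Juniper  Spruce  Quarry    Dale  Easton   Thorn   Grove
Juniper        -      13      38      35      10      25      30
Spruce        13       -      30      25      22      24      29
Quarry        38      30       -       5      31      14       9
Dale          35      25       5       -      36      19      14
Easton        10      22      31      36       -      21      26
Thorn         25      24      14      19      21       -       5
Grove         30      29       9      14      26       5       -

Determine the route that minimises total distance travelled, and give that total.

Shortest round trip = 88 m.

There are 360 distinct closed tours to check (reversals are equivalent).
Juniper→Spruce→Quarry→Dale→Easton→Thorn→Grove→Juniper: 13+30+5+36+21+5+30 = 140
Juniper→Spruce→Quarry→Dale→Easton→Grove→Thorn→Juniper: 13+30+5+36+26+5+25 = 140
Juniper→Spruce→Quarry→Dale→Thorn→Easton→Grove→Juniper: 13+30+5+19+21+26+30 = 144
Juniper→Spruce→Quarry→Dale→Thorn→Grove→Easton→Juniper: 13+30+5+19+5+26+10 = 108
Juniper→Spruce→Quarry→Dale→Grove→Easton→Thorn→Juniper: 13+30+5+14+26+21+25 = 134
Juniper→Spruce→Quarry→Dale→Grove→Thorn→Easton→Juniper: 13+30+5+14+5+21+10 = 98
Juniper→Spruce→Quarry→Easton→Dale→Thorn→Grove→Juniper: 13+30+31+36+19+5+30 = 164
Juniper→Spruce→Quarry→Easton→Dale→Grove→Thorn→Juniper: 13+30+31+36+14+5+25 = 154
… (352 more)
Juniper→Spruce→Dale→Quarry→Grove→Thorn→Easton→Juniper: 13+25+5+9+5+21+10 = 88  ← best
The minimum is 88.
One optimal route: Juniper → Spruce → Dale → Quarry → Grove → Thorn → Easton → Juniper (or its reverse).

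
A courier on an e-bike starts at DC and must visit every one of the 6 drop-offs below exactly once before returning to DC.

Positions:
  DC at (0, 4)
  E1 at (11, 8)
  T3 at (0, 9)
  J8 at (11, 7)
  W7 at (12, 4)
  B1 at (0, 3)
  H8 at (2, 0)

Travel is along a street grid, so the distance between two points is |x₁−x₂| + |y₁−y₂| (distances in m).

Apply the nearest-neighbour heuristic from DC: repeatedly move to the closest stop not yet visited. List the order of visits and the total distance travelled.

From DC: distances to unvisited — B1=1, T3=5, H8=6, W7=12, J8=14, E1=15. Nearest is B1 (1).
From B1: distances to unvisited — H8=5, T3=6, W7=13, J8=15, E1=16. Nearest is H8 (5).
From H8: distances to unvisited — T3=11, W7=14, J8=16, E1=17. Nearest is T3 (11).
From T3: distances to unvisited — E1=12, J8=13, W7=17. Nearest is E1 (12).
From E1: distances to unvisited — J8=1, W7=5. Nearest is J8 (1).
From J8: distances to unvisited — W7=4. Nearest is W7 (4).
Return W7→DC: 12.
Total = 1 + 5 + 11 + 12 + 1 + 4 + 12 = 46.

46 m along DC → B1 → H8 → T3 → E1 → J8 → W7 → DC.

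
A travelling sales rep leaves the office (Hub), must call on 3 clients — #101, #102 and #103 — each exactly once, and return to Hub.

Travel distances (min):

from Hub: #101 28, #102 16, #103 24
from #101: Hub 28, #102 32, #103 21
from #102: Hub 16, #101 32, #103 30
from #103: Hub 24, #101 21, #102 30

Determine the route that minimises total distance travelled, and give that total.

Minimum total distance: 93 min.

Hub → #101 → #102 → #103 → Hub: 28+32+30+24 = 114
Hub → #101 → #103 → #102 → Hub: 28+21+30+16 = 95
Hub → #102 → #101 → #103 → Hub: 16+32+21+24 = 93
The minimum is 93.
One optimal route: Hub → #102 → #101 → #103 → Hub (or its reverse).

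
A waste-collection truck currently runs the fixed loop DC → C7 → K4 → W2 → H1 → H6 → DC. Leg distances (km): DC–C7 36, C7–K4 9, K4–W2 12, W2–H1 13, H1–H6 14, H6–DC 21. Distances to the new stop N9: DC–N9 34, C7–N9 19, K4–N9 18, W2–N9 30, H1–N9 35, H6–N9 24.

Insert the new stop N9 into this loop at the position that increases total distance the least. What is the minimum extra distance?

Minimum extra distance: 17 km, inserting N9 between DC and C7.

Insertion cost between consecutive stops i–j is d(i,N9) + d(N9,j) − d(i,j):
  between DC and C7: 34 + 19 − 36 = 17
  between C7 and K4: 19 + 18 − 9 = 28
  between K4 and W2: 18 + 30 − 12 = 36
  between W2 and H1: 30 + 35 − 13 = 52
  between H1 and H6: 35 + 24 − 14 = 45
  between H6 and DC: 24 + 34 − 21 = 37
Cheapest insertion is between DC and C7, adding 17.
New total = 105 + 17 = 122.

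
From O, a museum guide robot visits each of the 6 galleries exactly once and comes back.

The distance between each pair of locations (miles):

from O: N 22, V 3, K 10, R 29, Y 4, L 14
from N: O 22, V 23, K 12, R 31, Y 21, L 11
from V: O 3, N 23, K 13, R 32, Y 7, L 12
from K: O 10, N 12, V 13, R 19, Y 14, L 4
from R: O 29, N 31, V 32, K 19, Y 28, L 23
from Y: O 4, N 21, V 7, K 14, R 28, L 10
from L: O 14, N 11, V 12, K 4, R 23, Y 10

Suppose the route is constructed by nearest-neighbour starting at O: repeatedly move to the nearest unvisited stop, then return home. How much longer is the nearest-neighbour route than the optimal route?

From O: V=3, Y=4, K=10, L=14, N=22, R=29 → choose V (3).
From V: Y=7, L=12, K=13, N=23, R=32 → choose Y (7).
From Y: L=10, K=14, N=21, R=28 → choose L (10).
From L: K=4, N=11, R=23 → choose K (4).
From K: N=12, R=19 → choose N (12).
From N: R=31 → choose R (31).
NN route O → V → Y → L → K → N → R → O costs 96.
Optimal: O → V → L → N → K → R → Y → O costs 89 (by enumerating all 360 distinct tours).
Excess = 96 − 89 = 7.

The nearest-neighbour route is 7 miles longer than optimal.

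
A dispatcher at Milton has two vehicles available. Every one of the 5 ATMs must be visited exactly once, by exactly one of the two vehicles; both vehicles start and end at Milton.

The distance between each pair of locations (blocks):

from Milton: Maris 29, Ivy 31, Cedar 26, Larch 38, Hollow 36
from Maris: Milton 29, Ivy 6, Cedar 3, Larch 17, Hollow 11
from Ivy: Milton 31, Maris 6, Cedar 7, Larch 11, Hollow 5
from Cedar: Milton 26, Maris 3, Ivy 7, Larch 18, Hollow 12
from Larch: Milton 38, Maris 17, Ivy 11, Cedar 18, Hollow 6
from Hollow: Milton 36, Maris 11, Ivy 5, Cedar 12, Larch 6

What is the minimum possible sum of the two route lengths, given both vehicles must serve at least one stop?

Minimum combined distance: 136 blocks.

Try each way of splitting the stops between the two vehicles (each non-empty) and, for each split, find the best tour for each vehicle:
  {Maris} + {Ivy, Cedar, Larch, Hollow}: 58 + 82 = 140
  {Ivy} + {Maris, Cedar, Larch, Hollow}: 62 + 84 = 146
  {Maris, Ivy} + {Cedar, Larch, Hollow}: 66 + 82 = 148
  {Cedar} + {Maris, Ivy, Larch, Hollow}: 52 + 84 = 136
  {Maris, Cedar} + {Ivy, Larch, Hollow}: 58 + 80 = 138
  {Ivy, Cedar} + {Maris, Larch, Hollow}: 64 + 84 = 148
  … (15 splits in total)
Best: vehicle 1 Milton → Cedar → Milton = 52; vehicle 2 Milton → Maris → Ivy → Hollow → Larch → Milton = 84; combined 136.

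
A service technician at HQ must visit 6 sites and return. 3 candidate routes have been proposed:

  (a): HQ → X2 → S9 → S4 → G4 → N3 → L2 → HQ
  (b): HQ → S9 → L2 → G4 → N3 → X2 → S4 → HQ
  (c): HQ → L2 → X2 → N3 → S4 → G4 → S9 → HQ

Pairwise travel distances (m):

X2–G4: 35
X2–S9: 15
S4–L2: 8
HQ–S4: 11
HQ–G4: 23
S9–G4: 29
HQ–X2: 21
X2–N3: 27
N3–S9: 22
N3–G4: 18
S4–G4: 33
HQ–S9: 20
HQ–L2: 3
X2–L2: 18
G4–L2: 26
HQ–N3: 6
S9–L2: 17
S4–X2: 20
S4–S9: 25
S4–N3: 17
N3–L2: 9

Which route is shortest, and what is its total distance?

(a): 21 + 15 + 25 + 33 + 18 + 9 + 3 = 124
(b): 20 + 17 + 26 + 18 + 27 + 20 + 11 = 139
(c): 3 + 18 + 27 + 17 + 33 + 29 + 20 = 147

Shortest is (a), total 124 m.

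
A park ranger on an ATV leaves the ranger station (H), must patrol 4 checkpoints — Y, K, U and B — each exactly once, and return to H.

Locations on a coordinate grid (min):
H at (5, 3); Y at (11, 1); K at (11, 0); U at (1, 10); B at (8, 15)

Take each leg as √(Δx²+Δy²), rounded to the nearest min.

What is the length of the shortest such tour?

Minimum total distance: 39 min.

H → Y → K → U → B → H: 6+1+14+9+12 = 42
H → Y → K → B → U → H: 6+1+15+9+8 = 39
H → Y → U → K → B → H: 6+13+14+15+12 = 60
H → Y → U → B → K → H: 6+13+9+15+7 = 50
H → Y → B → K → U → H: 6+14+15+14+8 = 57
H → Y → B → U → K → H: 6+14+9+14+7 = 50
H → K → Y → U → B → H: 7+1+13+9+12 = 42
H → K → Y → B → U → H: 7+1+14+9+8 = 39
H → K → U → Y → B → H: 7+14+13+14+12 = 60
H → K → B → Y → U → H: 7+15+14+13+8 = 57
H → U → Y → K → B → H: 8+13+1+15+12 = 49
H → U → K → Y → B → H: 8+14+1+14+12 = 49
The minimum is 39.
One optimal route: H → Y → K → B → U → H (or its reverse).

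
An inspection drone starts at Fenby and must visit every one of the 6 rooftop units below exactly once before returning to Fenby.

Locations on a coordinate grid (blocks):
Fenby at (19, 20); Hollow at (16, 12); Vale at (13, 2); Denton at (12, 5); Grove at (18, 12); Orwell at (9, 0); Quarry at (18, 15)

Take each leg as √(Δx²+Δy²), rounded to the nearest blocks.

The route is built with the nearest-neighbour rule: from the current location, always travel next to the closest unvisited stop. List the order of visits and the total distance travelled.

Total distance 47 blocks via the nearest-neighbour route Fenby → Quarry → Grove → Hollow → Denton → Vale → Orwell → Fenby.

From Fenby: distances to unvisited — Quarry=5, Grove=8, Hollow=9, Denton=17, Vale=19, Orwell=22. Nearest is Quarry (5).
From Quarry: distances to unvisited — Grove=3, Hollow=4, Denton=12, Vale=14, Orwell=17. Nearest is Grove (3).
From Grove: distances to unvisited — Hollow=2, Denton=9, Vale=11, Orwell=15. Nearest is Hollow (2).
From Hollow: distances to unvisited — Denton=8, Vale=10, Orwell=14. Nearest is Denton (8).
From Denton: distances to unvisited — Vale=3, Orwell=6. Nearest is Vale (3).
From Vale: distances to unvisited — Orwell=4. Nearest is Orwell (4).
Return Orwell→Fenby: 22.
Total = 5 + 3 + 2 + 8 + 3 + 4 + 22 = 47.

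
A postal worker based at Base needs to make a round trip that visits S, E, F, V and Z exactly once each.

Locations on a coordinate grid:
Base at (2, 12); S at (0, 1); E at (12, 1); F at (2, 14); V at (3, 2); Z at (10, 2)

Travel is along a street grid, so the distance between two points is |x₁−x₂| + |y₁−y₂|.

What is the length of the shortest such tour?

50 — the shortest possible round trip.

With 5 stops there are 5!/2 = 60 distinct round trips (a route and its reverse cost the same).
Base - S - E - F - V - Z - Base: 13+12+23+13+7+18 = 86
Base - S - E - F - Z - V - Base: 13+12+23+20+7+11 = 86
Base - S - E - V - F - Z - Base: 13+12+10+13+20+18 = 86
Base - S - E - V - Z - F - Base: 13+12+10+7+20+2 = 64
Base - S - E - Z - F - V - Base: 13+12+3+20+13+11 = 72
Base - S - E - Z - V - F - Base: 13+12+3+7+13+2 = 50
Base - S - F - E - V - Z - Base: 13+15+23+10+7+18 = 86
Base - S - F - E - Z - V - Base: 13+15+23+3+7+11 = 72
Base - S - F - V - E - Z - Base: 13+15+13+10+3+18 = 72
Base - S - F - V - Z - E - Base: 13+15+13+7+3+21 = 72
Base - S - F - Z - E - V - Base: 13+15+20+3+10+11 = 72
Base - S - F - Z - V - E - Base: 13+15+20+7+10+21 = 86
Base - S - V - E - F - Z - Base: 13+4+10+23+20+18 = 88
Base - S - V - E - Z - F - Base: 13+4+10+3+20+2 = 52
… (46 more)
The minimum is 50.
One optimal route: Base → S → E → Z → V → F → Base (or its reverse).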